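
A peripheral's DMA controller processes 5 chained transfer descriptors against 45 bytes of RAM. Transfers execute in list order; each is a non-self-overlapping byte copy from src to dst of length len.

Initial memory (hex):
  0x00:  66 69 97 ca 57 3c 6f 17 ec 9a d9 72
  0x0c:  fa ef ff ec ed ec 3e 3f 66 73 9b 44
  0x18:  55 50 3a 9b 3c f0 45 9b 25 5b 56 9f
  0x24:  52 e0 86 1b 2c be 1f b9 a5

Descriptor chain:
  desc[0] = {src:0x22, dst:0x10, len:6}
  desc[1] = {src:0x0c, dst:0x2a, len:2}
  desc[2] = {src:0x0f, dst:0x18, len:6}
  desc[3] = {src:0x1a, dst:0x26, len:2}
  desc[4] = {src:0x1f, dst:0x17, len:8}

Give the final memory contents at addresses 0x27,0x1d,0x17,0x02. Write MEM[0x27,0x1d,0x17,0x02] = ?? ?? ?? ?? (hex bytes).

[0] 0x22->0x10 len=6 : 56 9f 52 e0 86 1b
[1] 0x0c->0x2a len=2 : fa ef
[2] 0x0f->0x18 len=6 : ec 56 9f 52 e0 86
[3] 0x1a->0x26 len=2 : 9f 52
[4] 0x1f->0x17 len=8 : 9b 25 5b 56 9f 52 e0 9f
query mem[0x27]=0x52, mem[0x1d]=0xe0, mem[0x17]=0x9b, mem[0x02]=0x97

MEM[0x27,0x1d,0x17,0x02] = 52 e0 9b 97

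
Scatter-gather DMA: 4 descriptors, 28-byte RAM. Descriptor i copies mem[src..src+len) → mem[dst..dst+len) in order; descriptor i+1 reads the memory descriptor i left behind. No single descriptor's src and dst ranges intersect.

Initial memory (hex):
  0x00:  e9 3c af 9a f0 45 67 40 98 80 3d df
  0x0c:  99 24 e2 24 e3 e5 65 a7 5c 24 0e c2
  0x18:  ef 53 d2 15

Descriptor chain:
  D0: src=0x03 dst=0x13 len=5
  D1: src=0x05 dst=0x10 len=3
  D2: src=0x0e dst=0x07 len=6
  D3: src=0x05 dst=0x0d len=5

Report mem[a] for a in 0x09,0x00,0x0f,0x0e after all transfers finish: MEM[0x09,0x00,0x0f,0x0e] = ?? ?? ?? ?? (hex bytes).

MEM[0x09,0x00,0x0f,0x0e] = 45 e9 e2 67

[0] 0x03->0x13 len=5 : 9a f0 45 67 40
[1] 0x05->0x10 len=3 : 45 67 40
[2] 0x0e->0x07 len=6 : e2 24 45 67 40 9a
[3] 0x05->0x0d len=5 : 45 67 e2 24 45
query mem[0x09]=0x45, mem[0x00]=0xe9, mem[0x0f]=0xe2, mem[0x0e]=0x67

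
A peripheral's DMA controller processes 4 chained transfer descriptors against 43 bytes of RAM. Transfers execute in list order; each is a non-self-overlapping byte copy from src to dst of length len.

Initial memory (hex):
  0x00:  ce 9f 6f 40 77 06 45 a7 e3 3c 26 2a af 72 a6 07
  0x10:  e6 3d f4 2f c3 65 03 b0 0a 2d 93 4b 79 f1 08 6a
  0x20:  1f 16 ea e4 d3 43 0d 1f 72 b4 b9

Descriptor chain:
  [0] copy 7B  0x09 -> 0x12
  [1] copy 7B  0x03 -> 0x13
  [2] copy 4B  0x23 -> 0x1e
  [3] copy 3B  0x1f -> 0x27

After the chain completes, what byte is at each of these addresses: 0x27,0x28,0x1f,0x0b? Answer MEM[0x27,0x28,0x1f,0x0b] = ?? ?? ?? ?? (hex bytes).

MEM[0x27,0x28,0x1f,0x0b] = d3 43 d3 2a

#0 dst[0x12+7] := {0x3c,0x26,0x2a,0xaf,0x72,0xa6,0x07}
#1 dst[0x13+7] := {0x40,0x77,0x06,0x45,0xa7,0xe3,0x3c}
#2 dst[0x1e+4] := {0xe4,0xd3,0x43,0x0d}
#3 dst[0x27+3] := {0xd3,0x43,0x0d}
query mem[0x27]=0xd3, mem[0x28]=0x43, mem[0x1f]=0xd3, mem[0x0b]=0x2a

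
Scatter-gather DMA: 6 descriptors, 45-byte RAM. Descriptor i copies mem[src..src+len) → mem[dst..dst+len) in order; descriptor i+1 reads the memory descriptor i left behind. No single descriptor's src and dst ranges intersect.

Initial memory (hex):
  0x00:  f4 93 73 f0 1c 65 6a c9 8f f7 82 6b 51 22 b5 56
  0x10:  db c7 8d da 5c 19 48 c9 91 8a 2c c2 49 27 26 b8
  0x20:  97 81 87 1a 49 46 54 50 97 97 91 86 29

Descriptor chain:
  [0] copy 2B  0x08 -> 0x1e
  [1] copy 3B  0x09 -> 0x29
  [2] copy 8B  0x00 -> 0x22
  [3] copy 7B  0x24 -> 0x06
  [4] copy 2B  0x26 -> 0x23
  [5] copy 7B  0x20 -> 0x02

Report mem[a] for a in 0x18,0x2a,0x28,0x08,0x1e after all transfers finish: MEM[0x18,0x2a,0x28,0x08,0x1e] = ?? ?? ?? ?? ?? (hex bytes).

MEM[0x18,0x2a,0x28,0x08,0x1e] = 91 82 6a 1c 8f

  after D0: wrote 2B at 0x1e = 8ff7
  after D1: wrote 3B at 0x29 = f7826b
  after D2: wrote 8B at 0x22 = f49373f01c656ac9
  after D3: wrote 7B at 0x06 = 73f01c656ac982
  after D4: wrote 2B at 0x23 = 1c65
  after D5: wrote 7B at 0x02 = 9781f41c65f01c
query mem[0x18]=0x91, mem[0x2a]=0x82, mem[0x28]=0x6a, mem[0x08]=0x1c, mem[0x1e]=0x8f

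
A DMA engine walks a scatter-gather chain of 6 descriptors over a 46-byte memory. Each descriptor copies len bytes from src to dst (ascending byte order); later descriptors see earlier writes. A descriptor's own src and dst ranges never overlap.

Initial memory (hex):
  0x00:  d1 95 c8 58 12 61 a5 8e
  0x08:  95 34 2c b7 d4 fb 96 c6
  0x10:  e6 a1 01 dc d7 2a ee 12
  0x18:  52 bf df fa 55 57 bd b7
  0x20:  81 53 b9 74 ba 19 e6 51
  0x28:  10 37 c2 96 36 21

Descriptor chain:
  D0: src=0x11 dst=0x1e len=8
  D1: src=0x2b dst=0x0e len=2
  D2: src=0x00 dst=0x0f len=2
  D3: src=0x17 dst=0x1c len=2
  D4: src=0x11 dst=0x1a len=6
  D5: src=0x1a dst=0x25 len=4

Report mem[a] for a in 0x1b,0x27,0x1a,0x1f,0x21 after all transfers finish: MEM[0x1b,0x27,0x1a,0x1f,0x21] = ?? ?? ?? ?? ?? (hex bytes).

MEM[0x1b,0x27,0x1a,0x1f,0x21] = 01 dc a1 ee d7

#0 dst[0x1e+8] := {0xa1,0x01,0xdc,0xd7,0x2a,0xee,0x12,0x52}
#1 dst[0x0e+2] := {0x96,0x36}
#2 dst[0x0f+2] := {0xd1,0x95}
#3 dst[0x1c+2] := {0x12,0x52}
#4 dst[0x1a+6] := {0xa1,0x01,0xdc,0xd7,0x2a,0xee}
#5 dst[0x25+4] := {0xa1,0x01,0xdc,0xd7}
query mem[0x1b]=0x01, mem[0x27]=0xdc, mem[0x1a]=0xa1, mem[0x1f]=0xee, mem[0x21]=0xd7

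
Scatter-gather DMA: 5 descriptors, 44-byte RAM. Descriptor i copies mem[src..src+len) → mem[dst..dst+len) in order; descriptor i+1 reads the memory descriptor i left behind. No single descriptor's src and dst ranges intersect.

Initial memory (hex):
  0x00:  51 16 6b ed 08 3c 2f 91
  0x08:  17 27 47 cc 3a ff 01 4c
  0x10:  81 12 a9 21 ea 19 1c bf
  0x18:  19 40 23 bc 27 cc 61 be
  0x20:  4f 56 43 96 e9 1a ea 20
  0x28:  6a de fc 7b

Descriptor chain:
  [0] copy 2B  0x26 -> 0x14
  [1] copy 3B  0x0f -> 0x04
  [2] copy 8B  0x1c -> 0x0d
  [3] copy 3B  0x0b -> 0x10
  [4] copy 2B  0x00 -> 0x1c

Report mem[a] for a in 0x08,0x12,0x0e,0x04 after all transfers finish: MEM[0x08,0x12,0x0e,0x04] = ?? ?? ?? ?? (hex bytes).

[0] 0x26->0x14 len=2 : ea 20
[1] 0x0f->0x04 len=3 : 4c 81 12
[2] 0x1c->0x0d len=8 : 27 cc 61 be 4f 56 43 96
[3] 0x0b->0x10 len=3 : cc 3a 27
[4] 0x00->0x1c len=2 : 51 16
query mem[0x08]=0x17, mem[0x12]=0x27, mem[0x0e]=0xcc, mem[0x04]=0x4c

MEM[0x08,0x12,0x0e,0x04] = 17 27 cc 4c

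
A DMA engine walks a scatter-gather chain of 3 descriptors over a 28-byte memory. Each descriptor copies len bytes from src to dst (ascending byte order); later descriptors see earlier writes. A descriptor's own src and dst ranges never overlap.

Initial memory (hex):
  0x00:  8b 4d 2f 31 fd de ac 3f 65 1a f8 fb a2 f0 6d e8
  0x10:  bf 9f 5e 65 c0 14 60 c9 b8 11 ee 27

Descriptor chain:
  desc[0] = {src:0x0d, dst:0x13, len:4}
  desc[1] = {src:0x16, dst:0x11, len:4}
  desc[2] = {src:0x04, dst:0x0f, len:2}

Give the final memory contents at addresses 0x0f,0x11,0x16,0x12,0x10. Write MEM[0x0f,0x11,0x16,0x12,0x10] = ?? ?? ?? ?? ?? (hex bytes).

MEM[0x0f,0x11,0x16,0x12,0x10] = fd bf bf c9 de

D0: mem[0x13..0x16] <- [f0 6d e8 bf]
D1: mem[0x11..0x14] <- [bf c9 b8 11]
D2: mem[0x0f..0x10] <- [fd de]
query mem[0x0f]=0xfd, mem[0x11]=0xbf, mem[0x16]=0xbf, mem[0x12]=0xc9, mem[0x10]=0xde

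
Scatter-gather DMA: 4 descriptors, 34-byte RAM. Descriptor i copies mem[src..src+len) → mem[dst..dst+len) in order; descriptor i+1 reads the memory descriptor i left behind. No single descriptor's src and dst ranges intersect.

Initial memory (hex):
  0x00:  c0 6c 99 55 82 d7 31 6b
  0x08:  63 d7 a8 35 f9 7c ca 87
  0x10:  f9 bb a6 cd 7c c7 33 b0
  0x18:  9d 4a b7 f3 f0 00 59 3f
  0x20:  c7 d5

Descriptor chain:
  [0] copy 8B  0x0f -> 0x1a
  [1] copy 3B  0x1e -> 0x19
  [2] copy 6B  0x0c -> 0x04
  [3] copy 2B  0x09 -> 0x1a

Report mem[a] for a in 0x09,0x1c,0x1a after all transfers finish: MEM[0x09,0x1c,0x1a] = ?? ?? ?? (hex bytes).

[0] 0x0f->0x1a len=8 : 87 f9 bb a6 cd 7c c7 33
[1] 0x1e->0x19 len=3 : cd 7c c7
[2] 0x0c->0x04 len=6 : f9 7c ca 87 f9 bb
[3] 0x09->0x1a len=2 : bb a8
query mem[0x09]=0xbb, mem[0x1c]=0xbb, mem[0x1a]=0xbb

MEM[0x09,0x1c,0x1a] = bb bb bb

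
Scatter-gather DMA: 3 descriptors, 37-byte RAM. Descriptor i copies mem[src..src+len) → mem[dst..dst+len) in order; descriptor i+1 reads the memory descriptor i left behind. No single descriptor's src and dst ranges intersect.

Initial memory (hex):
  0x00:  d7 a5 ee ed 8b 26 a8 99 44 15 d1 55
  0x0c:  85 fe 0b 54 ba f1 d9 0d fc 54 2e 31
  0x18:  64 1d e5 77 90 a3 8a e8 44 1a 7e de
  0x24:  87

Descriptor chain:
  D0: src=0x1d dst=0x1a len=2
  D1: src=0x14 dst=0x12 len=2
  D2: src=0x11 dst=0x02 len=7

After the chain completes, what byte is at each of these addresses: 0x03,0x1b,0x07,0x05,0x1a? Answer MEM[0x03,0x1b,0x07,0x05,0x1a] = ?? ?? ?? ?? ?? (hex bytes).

#0 dst[0x1a+2] := {0xa3,0x8a}
#1 dst[0x12+2] := {0xfc,0x54}
#2 dst[0x02+7] := {0xf1,0xfc,0x54,0xfc,0x54,0x2e,0x31}
query mem[0x03]=0xfc, mem[0x1b]=0x8a, mem[0x07]=0x2e, mem[0x05]=0xfc, mem[0x1a]=0xa3

MEM[0x03,0x1b,0x07,0x05,0x1a] = fc 8a 2e fc a3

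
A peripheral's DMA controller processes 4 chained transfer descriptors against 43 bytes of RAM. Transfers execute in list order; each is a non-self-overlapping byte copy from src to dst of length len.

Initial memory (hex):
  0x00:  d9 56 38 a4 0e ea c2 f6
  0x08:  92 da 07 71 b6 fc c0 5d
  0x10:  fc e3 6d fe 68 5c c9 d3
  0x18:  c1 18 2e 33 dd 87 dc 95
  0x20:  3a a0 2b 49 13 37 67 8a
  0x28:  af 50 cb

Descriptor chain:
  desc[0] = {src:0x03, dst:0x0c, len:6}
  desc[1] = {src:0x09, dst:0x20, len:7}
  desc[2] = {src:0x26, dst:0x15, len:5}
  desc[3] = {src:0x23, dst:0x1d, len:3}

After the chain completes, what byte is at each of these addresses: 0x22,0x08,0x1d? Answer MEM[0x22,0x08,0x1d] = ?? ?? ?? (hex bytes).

MEM[0x22,0x08,0x1d] = 71 92 a4

D0: mem[0x0c..0x11] <- [a4 0e ea c2 f6 92]
D1: mem[0x20..0x26] <- [da 07 71 a4 0e ea c2]
D2: mem[0x15..0x19] <- [c2 8a af 50 cb]
D3: mem[0x1d..0x1f] <- [a4 0e ea]
query mem[0x22]=0x71, mem[0x08]=0x92, mem[0x1d]=0xa4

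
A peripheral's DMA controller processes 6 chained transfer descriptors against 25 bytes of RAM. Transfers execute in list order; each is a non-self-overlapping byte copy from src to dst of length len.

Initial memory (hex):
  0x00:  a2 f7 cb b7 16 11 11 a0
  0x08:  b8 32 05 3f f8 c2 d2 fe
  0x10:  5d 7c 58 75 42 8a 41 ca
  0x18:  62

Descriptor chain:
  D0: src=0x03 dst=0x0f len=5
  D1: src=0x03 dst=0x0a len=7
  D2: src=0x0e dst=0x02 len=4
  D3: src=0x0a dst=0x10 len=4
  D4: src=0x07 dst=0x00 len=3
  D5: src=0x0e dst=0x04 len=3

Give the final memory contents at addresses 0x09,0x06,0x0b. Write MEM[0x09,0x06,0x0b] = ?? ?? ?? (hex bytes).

  after D0: wrote 5B at 0x0f = b7161111a0
  after D1: wrote 7B at 0x0a = b7161111a0b832
  after D2: wrote 4B at 0x02 = a0b83211
  after D3: wrote 4B at 0x10 = b7161111
  after D4: wrote 3B at 0x00 = a0b832
  after D5: wrote 3B at 0x04 = a0b8b7
query mem[0x09]=0x32, mem[0x06]=0xb7, mem[0x0b]=0x16

MEM[0x09,0x06,0x0b] = 32 b7 16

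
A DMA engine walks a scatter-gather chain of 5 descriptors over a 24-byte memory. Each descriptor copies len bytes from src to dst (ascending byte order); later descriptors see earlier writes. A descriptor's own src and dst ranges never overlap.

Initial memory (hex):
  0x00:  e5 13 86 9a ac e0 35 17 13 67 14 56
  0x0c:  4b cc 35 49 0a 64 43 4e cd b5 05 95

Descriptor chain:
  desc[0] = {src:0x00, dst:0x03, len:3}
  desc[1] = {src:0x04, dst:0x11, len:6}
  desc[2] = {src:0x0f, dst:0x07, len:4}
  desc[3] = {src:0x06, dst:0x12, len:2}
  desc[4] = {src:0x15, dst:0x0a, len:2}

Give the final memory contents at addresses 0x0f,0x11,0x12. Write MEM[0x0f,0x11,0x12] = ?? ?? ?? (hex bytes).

  after D0: wrote 3B at 0x03 = e51386
  after D1: wrote 6B at 0x11 = 138635171367
  after D2: wrote 4B at 0x07 = 490a1386
  after D3: wrote 2B at 0x12 = 3549
  after D4: wrote 2B at 0x0a = 1367
query mem[0x0f]=0x49, mem[0x11]=0x13, mem[0x12]=0x35

MEM[0x0f,0x11,0x12] = 49 13 35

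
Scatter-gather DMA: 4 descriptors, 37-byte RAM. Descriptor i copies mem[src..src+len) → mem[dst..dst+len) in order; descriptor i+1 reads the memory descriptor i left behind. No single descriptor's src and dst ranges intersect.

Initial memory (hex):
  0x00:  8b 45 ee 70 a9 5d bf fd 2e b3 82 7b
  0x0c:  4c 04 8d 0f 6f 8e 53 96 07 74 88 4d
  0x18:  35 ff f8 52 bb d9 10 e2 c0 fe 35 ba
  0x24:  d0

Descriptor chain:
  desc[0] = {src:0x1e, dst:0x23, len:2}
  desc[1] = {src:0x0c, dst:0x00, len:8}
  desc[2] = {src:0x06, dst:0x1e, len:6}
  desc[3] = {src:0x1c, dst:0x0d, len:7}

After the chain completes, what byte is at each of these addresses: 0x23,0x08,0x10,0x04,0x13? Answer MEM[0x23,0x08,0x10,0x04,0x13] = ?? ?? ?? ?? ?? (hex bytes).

MEM[0x23,0x08,0x10,0x04,0x13] = 7b 2e 96 6f 82

#0 dst[0x23+2] := {0x10,0xe2}
#1 dst[0x00+8] := {0x4c,0x04,0x8d,0x0f,0x6f,0x8e,0x53,0x96}
#2 dst[0x1e+6] := {0x53,0x96,0x2e,0xb3,0x82,0x7b}
#3 dst[0x0d+7] := {0xbb,0xd9,0x53,0x96,0x2e,0xb3,0x82}
query mem[0x23]=0x7b, mem[0x08]=0x2e, mem[0x10]=0x96, mem[0x04]=0x6f, mem[0x13]=0x82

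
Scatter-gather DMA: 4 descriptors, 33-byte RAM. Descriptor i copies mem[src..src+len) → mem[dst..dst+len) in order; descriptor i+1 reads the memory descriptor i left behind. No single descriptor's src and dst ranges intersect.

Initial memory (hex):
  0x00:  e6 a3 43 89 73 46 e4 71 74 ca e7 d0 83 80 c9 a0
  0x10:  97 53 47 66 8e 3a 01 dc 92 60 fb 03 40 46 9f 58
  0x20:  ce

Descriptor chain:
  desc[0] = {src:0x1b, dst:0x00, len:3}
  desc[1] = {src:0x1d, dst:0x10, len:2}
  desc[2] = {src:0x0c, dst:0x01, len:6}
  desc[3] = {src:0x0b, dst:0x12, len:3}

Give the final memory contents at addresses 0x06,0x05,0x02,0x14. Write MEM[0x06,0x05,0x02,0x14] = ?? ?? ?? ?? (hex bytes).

[0] 0x1b->0x00 len=3 : 03 40 46
[1] 0x1d->0x10 len=2 : 46 9f
[2] 0x0c->0x01 len=6 : 83 80 c9 a0 46 9f
[3] 0x0b->0x12 len=3 : d0 83 80
query mem[0x06]=0x9f, mem[0x05]=0x46, mem[0x02]=0x80, mem[0x14]=0x80

MEM[0x06,0x05,0x02,0x14] = 9f 46 80 80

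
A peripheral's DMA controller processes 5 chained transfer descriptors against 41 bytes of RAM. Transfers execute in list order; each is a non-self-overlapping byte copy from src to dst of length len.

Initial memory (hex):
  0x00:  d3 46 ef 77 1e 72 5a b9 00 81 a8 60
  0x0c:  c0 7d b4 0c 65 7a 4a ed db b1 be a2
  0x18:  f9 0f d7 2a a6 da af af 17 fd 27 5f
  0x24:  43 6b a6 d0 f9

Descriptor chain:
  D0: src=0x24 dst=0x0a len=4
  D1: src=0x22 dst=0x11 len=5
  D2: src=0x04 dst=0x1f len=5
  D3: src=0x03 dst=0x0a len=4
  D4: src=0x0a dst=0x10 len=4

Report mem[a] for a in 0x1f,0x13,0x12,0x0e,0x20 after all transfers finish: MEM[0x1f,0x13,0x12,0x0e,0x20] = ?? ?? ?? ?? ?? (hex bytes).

MEM[0x1f,0x13,0x12,0x0e,0x20] = 1e 5a 72 b4 72

#0 dst[0x0a+4] := {0x43,0x6b,0xa6,0xd0}
#1 dst[0x11+5] := {0x27,0x5f,0x43,0x6b,0xa6}
#2 dst[0x1f+5] := {0x1e,0x72,0x5a,0xb9,0x00}
#3 dst[0x0a+4] := {0x77,0x1e,0x72,0x5a}
#4 dst[0x10+4] := {0x77,0x1e,0x72,0x5a}
query mem[0x1f]=0x1e, mem[0x13]=0x5a, mem[0x12]=0x72, mem[0x0e]=0xb4, mem[0x20]=0x72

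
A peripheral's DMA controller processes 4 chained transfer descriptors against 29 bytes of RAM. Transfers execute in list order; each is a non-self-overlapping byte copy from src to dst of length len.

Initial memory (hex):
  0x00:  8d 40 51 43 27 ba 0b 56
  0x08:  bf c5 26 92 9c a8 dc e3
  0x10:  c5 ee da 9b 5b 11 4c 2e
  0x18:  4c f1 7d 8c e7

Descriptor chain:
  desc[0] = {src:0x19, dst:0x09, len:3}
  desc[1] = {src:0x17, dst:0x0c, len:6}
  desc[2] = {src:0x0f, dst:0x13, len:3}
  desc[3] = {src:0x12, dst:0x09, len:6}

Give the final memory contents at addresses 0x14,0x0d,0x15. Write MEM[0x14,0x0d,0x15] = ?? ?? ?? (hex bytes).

D0: mem[0x09..0x0b] <- [f1 7d 8c]
D1: mem[0x0c..0x11] <- [2e 4c f1 7d 8c e7]
D2: mem[0x13..0x15] <- [7d 8c e7]
D3: mem[0x09..0x0e] <- [da 7d 8c e7 4c 2e]
query mem[0x14]=0x8c, mem[0x0d]=0x4c, mem[0x15]=0xe7

MEM[0x14,0x0d,0x15] = 8c 4c e7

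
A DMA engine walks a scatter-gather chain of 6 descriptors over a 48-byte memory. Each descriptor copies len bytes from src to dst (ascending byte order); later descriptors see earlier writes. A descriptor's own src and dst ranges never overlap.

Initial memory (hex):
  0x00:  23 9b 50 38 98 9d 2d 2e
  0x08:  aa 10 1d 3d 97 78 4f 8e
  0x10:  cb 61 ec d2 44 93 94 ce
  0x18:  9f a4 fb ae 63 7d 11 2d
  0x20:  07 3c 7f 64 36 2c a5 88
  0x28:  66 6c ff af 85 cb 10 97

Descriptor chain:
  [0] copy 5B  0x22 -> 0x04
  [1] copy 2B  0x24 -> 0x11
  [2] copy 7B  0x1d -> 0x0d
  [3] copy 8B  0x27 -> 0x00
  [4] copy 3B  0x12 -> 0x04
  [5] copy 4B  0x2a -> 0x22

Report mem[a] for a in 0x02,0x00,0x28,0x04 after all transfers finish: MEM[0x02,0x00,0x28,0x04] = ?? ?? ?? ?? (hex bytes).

#0 dst[0x04+5] := {0x7f,0x64,0x36,0x2c,0xa5}
#1 dst[0x11+2] := {0x36,0x2c}
#2 dst[0x0d+7] := {0x7d,0x11,0x2d,0x07,0x3c,0x7f,0x64}
#3 dst[0x00+8] := {0x88,0x66,0x6c,0xff,0xaf,0x85,0xcb,0x10}
#4 dst[0x04+3] := {0x7f,0x64,0x44}
#5 dst[0x22+4] := {0xff,0xaf,0x85,0xcb}
query mem[0x02]=0x6c, mem[0x00]=0x88, mem[0x28]=0x66, mem[0x04]=0x7f

MEM[0x02,0x00,0x28,0x04] = 6c 88 66 7f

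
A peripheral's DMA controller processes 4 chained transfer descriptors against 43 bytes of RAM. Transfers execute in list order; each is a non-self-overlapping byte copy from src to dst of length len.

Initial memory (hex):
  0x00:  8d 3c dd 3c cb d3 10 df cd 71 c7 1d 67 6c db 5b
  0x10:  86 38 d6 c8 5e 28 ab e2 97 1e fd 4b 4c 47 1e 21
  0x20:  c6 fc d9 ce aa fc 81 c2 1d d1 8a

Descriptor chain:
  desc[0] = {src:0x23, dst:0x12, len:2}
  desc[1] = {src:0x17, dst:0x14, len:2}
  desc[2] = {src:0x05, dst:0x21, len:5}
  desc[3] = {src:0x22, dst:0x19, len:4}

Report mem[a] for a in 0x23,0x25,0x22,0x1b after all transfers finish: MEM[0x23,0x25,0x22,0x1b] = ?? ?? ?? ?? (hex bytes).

D0: mem[0x12..0x13] <- [ce aa]
D1: mem[0x14..0x15] <- [e2 97]
D2: mem[0x21..0x25] <- [d3 10 df cd 71]
D3: mem[0x19..0x1c] <- [10 df cd 71]
query mem[0x23]=0xdf, mem[0x25]=0x71, mem[0x22]=0x10, mem[0x1b]=0xcd

MEM[0x23,0x25,0x22,0x1b] = df 71 10 cd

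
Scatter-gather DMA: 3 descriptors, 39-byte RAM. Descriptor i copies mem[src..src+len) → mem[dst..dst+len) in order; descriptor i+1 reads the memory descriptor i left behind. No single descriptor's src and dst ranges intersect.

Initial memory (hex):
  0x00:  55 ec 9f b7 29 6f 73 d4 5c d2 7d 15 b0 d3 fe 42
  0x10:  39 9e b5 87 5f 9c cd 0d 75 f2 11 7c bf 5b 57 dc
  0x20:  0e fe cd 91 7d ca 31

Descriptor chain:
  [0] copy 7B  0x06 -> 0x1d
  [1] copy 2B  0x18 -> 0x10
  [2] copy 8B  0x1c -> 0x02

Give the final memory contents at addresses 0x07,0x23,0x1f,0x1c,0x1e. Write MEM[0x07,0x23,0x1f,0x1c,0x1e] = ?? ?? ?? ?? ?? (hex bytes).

MEM[0x07,0x23,0x1f,0x1c,0x1e] = 7d b0 5c bf d4

D0: mem[0x1d..0x23] <- [73 d4 5c d2 7d 15 b0]
D1: mem[0x10..0x11] <- [75 f2]
D2: mem[0x02..0x09] <- [bf 73 d4 5c d2 7d 15 b0]
query mem[0x07]=0x7d, mem[0x23]=0xb0, mem[0x1f]=0x5c, mem[0x1c]=0xbf, mem[0x1e]=0xd4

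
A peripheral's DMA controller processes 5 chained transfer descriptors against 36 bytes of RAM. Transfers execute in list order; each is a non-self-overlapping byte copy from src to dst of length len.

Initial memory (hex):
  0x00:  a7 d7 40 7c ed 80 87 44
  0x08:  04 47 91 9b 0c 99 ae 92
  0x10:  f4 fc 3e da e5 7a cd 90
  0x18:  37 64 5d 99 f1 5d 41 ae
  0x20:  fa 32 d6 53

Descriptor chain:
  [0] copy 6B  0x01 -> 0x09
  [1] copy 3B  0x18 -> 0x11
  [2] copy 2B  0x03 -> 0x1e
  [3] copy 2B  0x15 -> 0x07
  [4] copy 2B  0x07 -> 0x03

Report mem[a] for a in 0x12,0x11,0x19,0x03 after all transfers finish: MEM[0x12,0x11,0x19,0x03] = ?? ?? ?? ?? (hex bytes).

MEM[0x12,0x11,0x19,0x03] = 64 37 64 7a

[0] 0x01->0x09 len=6 : d7 40 7c ed 80 87
[1] 0x18->0x11 len=3 : 37 64 5d
[2] 0x03->0x1e len=2 : 7c ed
[3] 0x15->0x07 len=2 : 7a cd
[4] 0x07->0x03 len=2 : 7a cd
query mem[0x12]=0x64, mem[0x11]=0x37, mem[0x19]=0x64, mem[0x03]=0x7a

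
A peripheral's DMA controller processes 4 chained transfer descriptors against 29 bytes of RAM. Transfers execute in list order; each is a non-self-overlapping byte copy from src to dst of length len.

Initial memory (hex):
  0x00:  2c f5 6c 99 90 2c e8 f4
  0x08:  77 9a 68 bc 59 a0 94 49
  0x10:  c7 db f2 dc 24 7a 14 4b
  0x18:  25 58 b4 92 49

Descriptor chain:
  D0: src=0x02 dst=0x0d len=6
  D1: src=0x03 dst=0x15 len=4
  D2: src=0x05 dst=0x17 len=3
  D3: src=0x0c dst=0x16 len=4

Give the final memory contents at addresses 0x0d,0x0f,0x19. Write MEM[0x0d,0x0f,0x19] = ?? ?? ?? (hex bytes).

[0] 0x02->0x0d len=6 : 6c 99 90 2c e8 f4
[1] 0x03->0x15 len=4 : 99 90 2c e8
[2] 0x05->0x17 len=3 : 2c e8 f4
[3] 0x0c->0x16 len=4 : 59 6c 99 90
query mem[0x0d]=0x6c, mem[0x0f]=0x90, mem[0x19]=0x90

MEM[0x0d,0x0f,0x19] = 6c 90 90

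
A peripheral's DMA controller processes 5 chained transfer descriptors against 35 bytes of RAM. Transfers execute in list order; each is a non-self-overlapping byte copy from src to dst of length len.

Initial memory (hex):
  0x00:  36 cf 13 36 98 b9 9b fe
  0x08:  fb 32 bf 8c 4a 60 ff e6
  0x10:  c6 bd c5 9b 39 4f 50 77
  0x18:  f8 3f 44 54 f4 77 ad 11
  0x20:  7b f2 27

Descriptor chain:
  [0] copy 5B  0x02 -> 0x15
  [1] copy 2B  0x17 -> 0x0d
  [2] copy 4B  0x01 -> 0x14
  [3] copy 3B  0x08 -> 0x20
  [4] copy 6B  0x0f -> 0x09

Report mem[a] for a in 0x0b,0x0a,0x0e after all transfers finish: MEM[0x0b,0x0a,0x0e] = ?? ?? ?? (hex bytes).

MEM[0x0b,0x0a,0x0e] = bd c6 cf

  after D0: wrote 5B at 0x15 = 133698b99b
  after D1: wrote 2B at 0x0d = 98b9
  after D2: wrote 4B at 0x14 = cf133698
  after D3: wrote 3B at 0x20 = fb32bf
  after D4: wrote 6B at 0x09 = e6c6bdc59bcf
query mem[0x0b]=0xbd, mem[0x0a]=0xc6, mem[0x0e]=0xcf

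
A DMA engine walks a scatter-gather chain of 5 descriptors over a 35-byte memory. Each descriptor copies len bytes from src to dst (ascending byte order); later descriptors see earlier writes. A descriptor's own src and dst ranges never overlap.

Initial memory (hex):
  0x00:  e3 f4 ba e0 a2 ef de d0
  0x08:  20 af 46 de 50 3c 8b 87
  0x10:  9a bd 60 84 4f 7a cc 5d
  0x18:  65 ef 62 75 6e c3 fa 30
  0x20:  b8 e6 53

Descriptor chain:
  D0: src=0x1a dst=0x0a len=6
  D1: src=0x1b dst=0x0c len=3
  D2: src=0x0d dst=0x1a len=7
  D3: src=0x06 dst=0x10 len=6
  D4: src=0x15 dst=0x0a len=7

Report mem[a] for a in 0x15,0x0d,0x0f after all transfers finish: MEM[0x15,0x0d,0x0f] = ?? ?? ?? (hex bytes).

MEM[0x15,0x0d,0x0f] = 75 65 6e

#0 dst[0x0a+6] := {0x62,0x75,0x6e,0xc3,0xfa,0x30}
#1 dst[0x0c+3] := {0x75,0x6e,0xc3}
#2 dst[0x1a+7] := {0x6e,0xc3,0x30,0x9a,0xbd,0x60,0x84}
#3 dst[0x10+6] := {0xde,0xd0,0x20,0xaf,0x62,0x75}
#4 dst[0x0a+7] := {0x75,0xcc,0x5d,0x65,0xef,0x6e,0xc3}
query mem[0x15]=0x75, mem[0x0d]=0x65, mem[0x0f]=0x6e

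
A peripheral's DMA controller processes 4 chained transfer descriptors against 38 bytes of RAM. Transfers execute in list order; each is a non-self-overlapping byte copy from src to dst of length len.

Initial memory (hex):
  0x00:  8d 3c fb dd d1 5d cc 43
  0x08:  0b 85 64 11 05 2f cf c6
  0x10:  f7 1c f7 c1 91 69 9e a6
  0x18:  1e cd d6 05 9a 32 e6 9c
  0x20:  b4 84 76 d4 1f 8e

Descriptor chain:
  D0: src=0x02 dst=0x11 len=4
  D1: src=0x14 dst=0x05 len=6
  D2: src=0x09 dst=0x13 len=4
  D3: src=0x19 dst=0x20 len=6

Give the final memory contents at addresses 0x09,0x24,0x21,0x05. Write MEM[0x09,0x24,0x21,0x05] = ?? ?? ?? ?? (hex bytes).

  after D0: wrote 4B at 0x11 = fbddd15d
  after D1: wrote 6B at 0x05 = 5d699ea61ecd
  after D2: wrote 4B at 0x13 = 1ecd1105
  after D3: wrote 6B at 0x20 = cdd6059a32e6
query mem[0x09]=0x1e, mem[0x24]=0x32, mem[0x21]=0xd6, mem[0x05]=0x5d

MEM[0x09,0x24,0x21,0x05] = 1e 32 d6 5d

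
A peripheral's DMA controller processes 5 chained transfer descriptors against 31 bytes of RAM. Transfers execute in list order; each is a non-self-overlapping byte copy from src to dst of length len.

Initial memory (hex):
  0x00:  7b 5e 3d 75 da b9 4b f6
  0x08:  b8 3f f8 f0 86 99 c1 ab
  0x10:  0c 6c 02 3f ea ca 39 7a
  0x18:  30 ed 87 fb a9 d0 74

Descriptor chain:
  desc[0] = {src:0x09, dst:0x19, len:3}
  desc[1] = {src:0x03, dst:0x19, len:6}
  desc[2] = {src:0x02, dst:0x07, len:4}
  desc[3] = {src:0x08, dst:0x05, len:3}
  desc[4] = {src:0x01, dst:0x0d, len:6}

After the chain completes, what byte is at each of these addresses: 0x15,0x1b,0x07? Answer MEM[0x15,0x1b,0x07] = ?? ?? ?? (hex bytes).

MEM[0x15,0x1b,0x07] = ca b9 b9

[0] 0x09->0x19 len=3 : 3f f8 f0
[1] 0x03->0x19 len=6 : 75 da b9 4b f6 b8
[2] 0x02->0x07 len=4 : 3d 75 da b9
[3] 0x08->0x05 len=3 : 75 da b9
[4] 0x01->0x0d len=6 : 5e 3d 75 da 75 da
query mem[0x15]=0xca, mem[0x1b]=0xb9, mem[0x07]=0xb9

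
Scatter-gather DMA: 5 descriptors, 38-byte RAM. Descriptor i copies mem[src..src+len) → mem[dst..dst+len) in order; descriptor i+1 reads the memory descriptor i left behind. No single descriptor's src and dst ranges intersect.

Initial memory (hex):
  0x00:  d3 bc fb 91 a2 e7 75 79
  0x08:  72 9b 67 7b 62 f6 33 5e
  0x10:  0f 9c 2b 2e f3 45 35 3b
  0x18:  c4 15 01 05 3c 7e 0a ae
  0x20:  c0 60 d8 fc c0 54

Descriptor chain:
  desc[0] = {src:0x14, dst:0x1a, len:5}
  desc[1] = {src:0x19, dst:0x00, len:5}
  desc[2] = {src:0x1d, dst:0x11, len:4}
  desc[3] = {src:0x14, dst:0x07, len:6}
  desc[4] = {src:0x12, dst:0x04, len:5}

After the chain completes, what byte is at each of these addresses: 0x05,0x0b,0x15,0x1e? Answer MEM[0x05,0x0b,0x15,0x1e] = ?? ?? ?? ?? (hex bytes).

MEM[0x05,0x0b,0x15,0x1e] = ae c4 45 c4

[0] 0x14->0x1a len=5 : f3 45 35 3b c4
[1] 0x19->0x00 len=5 : 15 f3 45 35 3b
[2] 0x1d->0x11 len=4 : 3b c4 ae c0
[3] 0x14->0x07 len=6 : c0 45 35 3b c4 15
[4] 0x12->0x04 len=5 : c4 ae c0 45 35
query mem[0x05]=0xae, mem[0x0b]=0xc4, mem[0x15]=0x45, mem[0x1e]=0xc4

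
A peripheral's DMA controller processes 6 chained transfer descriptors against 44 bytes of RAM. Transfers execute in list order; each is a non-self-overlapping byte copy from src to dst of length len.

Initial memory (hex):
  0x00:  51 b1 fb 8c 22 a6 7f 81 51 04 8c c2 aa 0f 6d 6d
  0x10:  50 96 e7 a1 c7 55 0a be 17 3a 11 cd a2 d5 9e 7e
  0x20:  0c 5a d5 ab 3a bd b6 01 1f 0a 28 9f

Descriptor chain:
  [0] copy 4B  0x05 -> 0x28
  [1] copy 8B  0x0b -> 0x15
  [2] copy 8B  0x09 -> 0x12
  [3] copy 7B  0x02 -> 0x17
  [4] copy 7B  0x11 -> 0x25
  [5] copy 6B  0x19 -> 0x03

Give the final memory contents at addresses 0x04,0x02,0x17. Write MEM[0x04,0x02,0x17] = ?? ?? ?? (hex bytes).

MEM[0x04,0x02,0x17] = a6 fb fb

  after D0: wrote 4B at 0x28 = a67f8151
  after D1: wrote 8B at 0x15 = c2aa0f6d6d5096e7
  after D2: wrote 8B at 0x12 = 048cc2aa0f6d6d50
  after D3: wrote 7B at 0x17 = fb8c22a67f8151
  after D4: wrote 7B at 0x25 = 96048cc2aa0ffb
  after D5: wrote 6B at 0x03 = 22a67f81519e
query mem[0x04]=0xa6, mem[0x02]=0xfb, mem[0x17]=0xfb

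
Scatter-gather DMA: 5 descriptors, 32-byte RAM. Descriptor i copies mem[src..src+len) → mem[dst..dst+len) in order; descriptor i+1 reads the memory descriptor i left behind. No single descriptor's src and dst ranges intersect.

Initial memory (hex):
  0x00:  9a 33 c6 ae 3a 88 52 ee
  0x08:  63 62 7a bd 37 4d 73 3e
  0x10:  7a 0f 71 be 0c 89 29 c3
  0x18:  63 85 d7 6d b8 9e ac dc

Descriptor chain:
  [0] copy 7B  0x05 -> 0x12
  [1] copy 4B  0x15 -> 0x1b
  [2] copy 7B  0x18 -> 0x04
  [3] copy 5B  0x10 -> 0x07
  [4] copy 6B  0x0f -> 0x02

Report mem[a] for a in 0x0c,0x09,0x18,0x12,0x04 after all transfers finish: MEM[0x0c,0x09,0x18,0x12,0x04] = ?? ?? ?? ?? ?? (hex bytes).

MEM[0x0c,0x09,0x18,0x12,0x04] = 37 88 bd 88 0f

  after D0: wrote 7B at 0x12 = 8852ee63627abd
  after D1: wrote 4B at 0x1b = 63627abd
  after D2: wrote 7B at 0x04 = bd85d763627abd
  after D3: wrote 5B at 0x07 = 7a0f8852ee
  after D4: wrote 6B at 0x02 = 3e7a0f8852ee
query mem[0x0c]=0x37, mem[0x09]=0x88, mem[0x18]=0xbd, mem[0x12]=0x88, mem[0x04]=0x0f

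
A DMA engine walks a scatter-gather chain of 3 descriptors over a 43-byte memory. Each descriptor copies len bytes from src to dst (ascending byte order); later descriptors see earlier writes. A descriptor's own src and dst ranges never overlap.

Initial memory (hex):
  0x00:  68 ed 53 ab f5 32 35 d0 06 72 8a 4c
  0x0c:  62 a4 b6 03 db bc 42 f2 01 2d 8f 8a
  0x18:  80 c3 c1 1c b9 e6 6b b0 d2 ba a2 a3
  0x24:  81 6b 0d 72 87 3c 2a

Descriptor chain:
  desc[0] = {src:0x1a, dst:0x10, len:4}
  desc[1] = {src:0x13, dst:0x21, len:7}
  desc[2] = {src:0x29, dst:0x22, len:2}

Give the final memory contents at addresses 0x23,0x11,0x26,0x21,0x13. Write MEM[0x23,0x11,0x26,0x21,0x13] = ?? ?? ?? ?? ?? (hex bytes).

[0] 0x1a->0x10 len=4 : c1 1c b9 e6
[1] 0x13->0x21 len=7 : e6 01 2d 8f 8a 80 c3
[2] 0x29->0x22 len=2 : 3c 2a
query mem[0x23]=0x2a, mem[0x11]=0x1c, mem[0x26]=0x80, mem[0x21]=0xe6, mem[0x13]=0xe6

MEM[0x23,0x11,0x26,0x21,0x13] = 2a 1c 80 e6 e6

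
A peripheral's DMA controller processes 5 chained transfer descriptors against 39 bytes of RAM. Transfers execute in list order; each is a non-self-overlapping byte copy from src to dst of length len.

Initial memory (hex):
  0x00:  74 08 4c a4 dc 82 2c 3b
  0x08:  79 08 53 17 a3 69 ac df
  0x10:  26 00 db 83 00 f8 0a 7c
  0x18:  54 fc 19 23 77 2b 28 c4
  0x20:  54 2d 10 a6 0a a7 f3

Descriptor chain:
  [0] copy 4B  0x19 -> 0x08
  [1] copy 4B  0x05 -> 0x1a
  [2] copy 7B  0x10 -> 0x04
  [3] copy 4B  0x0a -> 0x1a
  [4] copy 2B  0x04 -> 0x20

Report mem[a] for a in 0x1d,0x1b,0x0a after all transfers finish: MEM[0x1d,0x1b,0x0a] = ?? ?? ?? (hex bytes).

MEM[0x1d,0x1b,0x0a] = 69 77 0a

[0] 0x19->0x08 len=4 : fc 19 23 77
[1] 0x05->0x1a len=4 : 82 2c 3b fc
[2] 0x10->0x04 len=7 : 26 00 db 83 00 f8 0a
[3] 0x0a->0x1a len=4 : 0a 77 a3 69
[4] 0x04->0x20 len=2 : 26 00
query mem[0x1d]=0x69, mem[0x1b]=0x77, mem[0x0a]=0x0a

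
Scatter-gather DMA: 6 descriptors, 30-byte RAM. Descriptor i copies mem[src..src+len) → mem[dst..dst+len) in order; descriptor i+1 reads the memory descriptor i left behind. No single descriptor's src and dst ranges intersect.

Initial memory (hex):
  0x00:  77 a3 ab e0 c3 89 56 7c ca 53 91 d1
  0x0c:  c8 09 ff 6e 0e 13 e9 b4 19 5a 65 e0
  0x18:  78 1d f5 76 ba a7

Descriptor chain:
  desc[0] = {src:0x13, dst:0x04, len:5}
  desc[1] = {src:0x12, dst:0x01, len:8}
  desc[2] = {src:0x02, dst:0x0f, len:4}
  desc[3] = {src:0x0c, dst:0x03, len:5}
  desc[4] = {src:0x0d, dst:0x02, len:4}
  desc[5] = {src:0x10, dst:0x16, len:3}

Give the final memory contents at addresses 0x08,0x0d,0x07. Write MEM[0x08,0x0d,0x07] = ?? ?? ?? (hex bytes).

  after D0: wrote 5B at 0x04 = b4195a65e0
  after D1: wrote 8B at 0x01 = e9b4195a65e0781d
  after D2: wrote 4B at 0x0f = b4195a65
  after D3: wrote 5B at 0x03 = c809ffb419
  after D4: wrote 4B at 0x02 = 09ffb419
  after D5: wrote 3B at 0x16 = 195a65
query mem[0x08]=0x1d, mem[0x0d]=0x09, mem[0x07]=0x19

MEM[0x08,0x0d,0x07] = 1d 09 19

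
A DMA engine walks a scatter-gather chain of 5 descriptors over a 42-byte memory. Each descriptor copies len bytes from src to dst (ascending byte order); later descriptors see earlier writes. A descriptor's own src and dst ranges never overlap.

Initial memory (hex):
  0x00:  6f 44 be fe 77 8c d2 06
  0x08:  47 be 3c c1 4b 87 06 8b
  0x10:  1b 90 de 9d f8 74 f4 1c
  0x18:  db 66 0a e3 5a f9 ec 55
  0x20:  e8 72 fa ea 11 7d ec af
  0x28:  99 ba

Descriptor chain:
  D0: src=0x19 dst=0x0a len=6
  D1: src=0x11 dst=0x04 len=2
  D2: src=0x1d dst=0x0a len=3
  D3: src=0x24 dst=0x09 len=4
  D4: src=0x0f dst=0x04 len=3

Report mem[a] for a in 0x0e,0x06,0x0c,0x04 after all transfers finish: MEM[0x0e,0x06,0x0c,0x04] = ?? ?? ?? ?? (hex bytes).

#0 dst[0x0a+6] := {0x66,0x0a,0xe3,0x5a,0xf9,0xec}
#1 dst[0x04+2] := {0x90,0xde}
#2 dst[0x0a+3] := {0xf9,0xec,0x55}
#3 dst[0x09+4] := {0x11,0x7d,0xec,0xaf}
#4 dst[0x04+3] := {0xec,0x1b,0x90}
query mem[0x0e]=0xf9, mem[0x06]=0x90, mem[0x0c]=0xaf, mem[0x04]=0xec

MEM[0x0e,0x06,0x0c,0x04] = f9 90 af ec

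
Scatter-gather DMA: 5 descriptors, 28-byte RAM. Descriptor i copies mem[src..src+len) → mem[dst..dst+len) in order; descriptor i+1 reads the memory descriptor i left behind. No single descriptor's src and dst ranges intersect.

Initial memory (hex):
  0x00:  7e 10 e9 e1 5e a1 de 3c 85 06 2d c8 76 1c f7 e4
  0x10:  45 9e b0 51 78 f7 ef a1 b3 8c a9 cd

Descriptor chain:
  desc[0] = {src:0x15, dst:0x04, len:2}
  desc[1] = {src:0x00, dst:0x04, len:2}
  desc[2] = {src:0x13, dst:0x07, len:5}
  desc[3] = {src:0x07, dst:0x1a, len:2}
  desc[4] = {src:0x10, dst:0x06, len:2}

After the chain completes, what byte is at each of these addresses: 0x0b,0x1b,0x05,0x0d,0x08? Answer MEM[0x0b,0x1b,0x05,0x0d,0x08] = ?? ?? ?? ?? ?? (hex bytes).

MEM[0x0b,0x1b,0x05,0x0d,0x08] = a1 78 10 1c 78

  after D0: wrote 2B at 0x04 = f7ef
  after D1: wrote 2B at 0x04 = 7e10
  after D2: wrote 5B at 0x07 = 5178f7efa1
  after D3: wrote 2B at 0x1a = 5178
  after D4: wrote 2B at 0x06 = 459e
query mem[0x0b]=0xa1, mem[0x1b]=0x78, mem[0x05]=0x10, mem[0x0d]=0x1c, mem[0x08]=0x78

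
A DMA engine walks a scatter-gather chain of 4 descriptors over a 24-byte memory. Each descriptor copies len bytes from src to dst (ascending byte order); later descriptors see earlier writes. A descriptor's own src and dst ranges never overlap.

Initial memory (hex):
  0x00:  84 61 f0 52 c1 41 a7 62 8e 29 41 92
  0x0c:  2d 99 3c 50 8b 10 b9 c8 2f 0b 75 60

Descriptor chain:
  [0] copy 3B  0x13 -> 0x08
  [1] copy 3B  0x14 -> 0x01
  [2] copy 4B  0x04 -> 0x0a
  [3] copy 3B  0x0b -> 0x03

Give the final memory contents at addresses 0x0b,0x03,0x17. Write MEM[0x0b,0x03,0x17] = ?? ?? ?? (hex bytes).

#0 dst[0x08+3] := {0xc8,0x2f,0x0b}
#1 dst[0x01+3] := {0x2f,0x0b,0x75}
#2 dst[0x0a+4] := {0xc1,0x41,0xa7,0x62}
#3 dst[0x03+3] := {0x41,0xa7,0x62}
query mem[0x0b]=0x41, mem[0x03]=0x41, mem[0x17]=0x60

MEM[0x0b,0x03,0x17] = 41 41 60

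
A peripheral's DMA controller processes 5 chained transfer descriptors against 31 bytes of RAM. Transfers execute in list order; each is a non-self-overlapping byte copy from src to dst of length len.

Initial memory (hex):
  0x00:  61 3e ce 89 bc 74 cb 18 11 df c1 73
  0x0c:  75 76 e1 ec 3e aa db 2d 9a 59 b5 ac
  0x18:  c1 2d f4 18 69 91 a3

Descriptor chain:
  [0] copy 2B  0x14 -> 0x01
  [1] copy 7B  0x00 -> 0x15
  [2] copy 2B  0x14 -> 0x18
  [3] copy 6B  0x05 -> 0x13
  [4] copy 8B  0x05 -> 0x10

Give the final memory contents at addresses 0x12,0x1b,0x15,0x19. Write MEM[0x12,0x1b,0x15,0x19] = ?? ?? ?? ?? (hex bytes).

D0: mem[0x01..0x02] <- [9a 59]
D1: mem[0x15..0x1b] <- [61 9a 59 89 bc 74 cb]
D2: mem[0x18..0x19] <- [9a 61]
D3: mem[0x13..0x18] <- [74 cb 18 11 df c1]
D4: mem[0x10..0x17] <- [74 cb 18 11 df c1 73 75]
query mem[0x12]=0x18, mem[0x1b]=0xcb, mem[0x15]=0xc1, mem[0x19]=0x61

MEM[0x12,0x1b,0x15,0x19] = 18 cb c1 61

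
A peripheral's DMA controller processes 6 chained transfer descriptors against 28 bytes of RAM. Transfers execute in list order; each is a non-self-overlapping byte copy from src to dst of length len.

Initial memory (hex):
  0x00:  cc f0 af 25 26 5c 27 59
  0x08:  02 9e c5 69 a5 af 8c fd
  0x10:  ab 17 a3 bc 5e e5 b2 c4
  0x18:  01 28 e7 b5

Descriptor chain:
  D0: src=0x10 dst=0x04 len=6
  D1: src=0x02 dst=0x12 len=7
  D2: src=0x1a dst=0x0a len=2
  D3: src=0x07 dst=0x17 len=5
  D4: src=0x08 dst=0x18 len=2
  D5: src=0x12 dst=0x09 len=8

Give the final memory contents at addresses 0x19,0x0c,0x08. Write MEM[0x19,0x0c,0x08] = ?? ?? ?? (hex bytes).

MEM[0x19,0x0c,0x08] = e5 17 5e

D0: mem[0x04..0x09] <- [ab 17 a3 bc 5e e5]
D1: mem[0x12..0x18] <- [af 25 ab 17 a3 bc 5e]
D2: mem[0x0a..0x0b] <- [e7 b5]
D3: mem[0x17..0x1b] <- [bc 5e e5 e7 b5]
D4: mem[0x18..0x19] <- [5e e5]
D5: mem[0x09..0x10] <- [af 25 ab 17 a3 bc 5e e5]
query mem[0x19]=0xe5, mem[0x0c]=0x17, mem[0x08]=0x5e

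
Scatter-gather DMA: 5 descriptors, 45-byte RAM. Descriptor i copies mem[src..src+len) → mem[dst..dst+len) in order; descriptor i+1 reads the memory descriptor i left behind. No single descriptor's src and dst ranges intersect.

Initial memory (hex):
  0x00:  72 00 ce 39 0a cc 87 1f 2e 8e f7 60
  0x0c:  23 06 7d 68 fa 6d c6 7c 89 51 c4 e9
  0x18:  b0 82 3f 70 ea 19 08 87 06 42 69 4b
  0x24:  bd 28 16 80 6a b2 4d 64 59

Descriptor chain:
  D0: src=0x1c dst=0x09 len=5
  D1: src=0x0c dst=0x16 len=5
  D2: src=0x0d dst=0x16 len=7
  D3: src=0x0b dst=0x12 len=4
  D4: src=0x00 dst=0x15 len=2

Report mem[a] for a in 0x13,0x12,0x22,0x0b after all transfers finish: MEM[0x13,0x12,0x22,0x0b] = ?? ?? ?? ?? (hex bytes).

MEM[0x13,0x12,0x22,0x0b] = 87 08 69 08

  after D0: wrote 5B at 0x09 = ea19088706
  after D1: wrote 5B at 0x16 = 87067d68fa
  after D2: wrote 7B at 0x16 = 067d68fa6dc67c
  after D3: wrote 4B at 0x12 = 0887067d
  after D4: wrote 2B at 0x15 = 7200
query mem[0x13]=0x87, mem[0x12]=0x08, mem[0x22]=0x69, mem[0x0b]=0x08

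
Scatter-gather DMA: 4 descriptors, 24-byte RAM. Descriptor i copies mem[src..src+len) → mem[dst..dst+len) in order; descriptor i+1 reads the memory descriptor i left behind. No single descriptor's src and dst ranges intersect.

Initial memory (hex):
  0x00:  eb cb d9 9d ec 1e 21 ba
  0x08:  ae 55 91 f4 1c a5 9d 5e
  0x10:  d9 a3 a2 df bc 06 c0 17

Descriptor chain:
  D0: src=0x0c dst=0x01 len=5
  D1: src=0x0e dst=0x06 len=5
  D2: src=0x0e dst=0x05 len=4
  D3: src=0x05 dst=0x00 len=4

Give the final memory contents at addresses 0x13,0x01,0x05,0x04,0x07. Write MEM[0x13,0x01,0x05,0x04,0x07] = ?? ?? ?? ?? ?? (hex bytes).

MEM[0x13,0x01,0x05,0x04,0x07] = df 5e 9d 5e d9

[0] 0x0c->0x01 len=5 : 1c a5 9d 5e d9
[1] 0x0e->0x06 len=5 : 9d 5e d9 a3 a2
[2] 0x0e->0x05 len=4 : 9d 5e d9 a3
[3] 0x05->0x00 len=4 : 9d 5e d9 a3
query mem[0x13]=0xdf, mem[0x01]=0x5e, mem[0x05]=0x9d, mem[0x04]=0x5e, mem[0x07]=0xd9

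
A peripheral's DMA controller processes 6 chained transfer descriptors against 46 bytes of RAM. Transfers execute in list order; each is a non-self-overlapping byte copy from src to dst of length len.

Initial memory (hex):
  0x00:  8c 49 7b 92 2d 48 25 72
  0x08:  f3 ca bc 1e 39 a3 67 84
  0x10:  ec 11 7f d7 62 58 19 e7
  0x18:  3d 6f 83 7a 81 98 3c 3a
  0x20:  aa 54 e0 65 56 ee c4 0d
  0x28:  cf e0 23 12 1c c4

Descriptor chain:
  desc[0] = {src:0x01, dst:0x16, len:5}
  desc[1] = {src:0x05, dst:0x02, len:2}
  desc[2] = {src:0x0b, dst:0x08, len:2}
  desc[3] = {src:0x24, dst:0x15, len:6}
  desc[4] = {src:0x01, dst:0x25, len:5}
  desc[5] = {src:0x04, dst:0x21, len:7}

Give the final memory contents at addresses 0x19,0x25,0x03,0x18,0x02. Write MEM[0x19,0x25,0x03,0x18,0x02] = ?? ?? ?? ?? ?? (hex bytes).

  after D0: wrote 5B at 0x16 = 497b922d48
  after D1: wrote 2B at 0x02 = 4825
  after D2: wrote 2B at 0x08 = 1e39
  after D3: wrote 6B at 0x15 = 56eec40dcfe0
  after D4: wrote 5B at 0x25 = 4948252d48
  after D5: wrote 7B at 0x21 = 2d4825721e39bc
query mem[0x19]=0xcf, mem[0x25]=0x1e, mem[0x03]=0x25, mem[0x18]=0x0d, mem[0x02]=0x48

MEM[0x19,0x25,0x03,0x18,0x02] = cf 1e 25 0d 48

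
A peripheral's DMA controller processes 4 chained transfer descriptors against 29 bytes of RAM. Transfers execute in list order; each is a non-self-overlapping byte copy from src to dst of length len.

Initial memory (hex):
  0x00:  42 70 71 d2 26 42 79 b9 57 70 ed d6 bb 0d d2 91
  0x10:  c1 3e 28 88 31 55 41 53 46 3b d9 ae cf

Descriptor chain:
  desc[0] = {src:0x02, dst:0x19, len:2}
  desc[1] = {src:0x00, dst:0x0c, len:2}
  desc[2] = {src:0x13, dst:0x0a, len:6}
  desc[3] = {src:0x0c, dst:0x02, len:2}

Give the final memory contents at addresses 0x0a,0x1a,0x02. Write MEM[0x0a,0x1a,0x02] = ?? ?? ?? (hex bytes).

  after D0: wrote 2B at 0x19 = 71d2
  after D1: wrote 2B at 0x0c = 4270
  after D2: wrote 6B at 0x0a = 883155415346
  after D3: wrote 2B at 0x02 = 5541
query mem[0x0a]=0x88, mem[0x1a]=0xd2, mem[0x02]=0x55

MEM[0x0a,0x1a,0x02] = 88 d2 55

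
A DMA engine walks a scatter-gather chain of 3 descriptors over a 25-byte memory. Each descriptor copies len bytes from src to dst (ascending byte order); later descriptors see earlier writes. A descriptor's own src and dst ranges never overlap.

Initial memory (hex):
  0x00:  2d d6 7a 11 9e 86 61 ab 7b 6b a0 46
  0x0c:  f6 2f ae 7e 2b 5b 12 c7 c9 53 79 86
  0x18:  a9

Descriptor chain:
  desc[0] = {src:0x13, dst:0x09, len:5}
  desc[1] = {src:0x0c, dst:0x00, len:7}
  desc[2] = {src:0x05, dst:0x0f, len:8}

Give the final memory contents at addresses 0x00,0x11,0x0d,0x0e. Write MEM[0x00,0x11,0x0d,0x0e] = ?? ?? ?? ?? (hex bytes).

MEM[0x00,0x11,0x0d,0x0e] = 79 ab 86 ae

D0: mem[0x09..0x0d] <- [c7 c9 53 79 86]
D1: mem[0x00..0x06] <- [79 86 ae 7e 2b 5b 12]
D2: mem[0x0f..0x16] <- [5b 12 ab 7b c7 c9 53 79]
query mem[0x00]=0x79, mem[0x11]=0xab, mem[0x0d]=0x86, mem[0x0e]=0xae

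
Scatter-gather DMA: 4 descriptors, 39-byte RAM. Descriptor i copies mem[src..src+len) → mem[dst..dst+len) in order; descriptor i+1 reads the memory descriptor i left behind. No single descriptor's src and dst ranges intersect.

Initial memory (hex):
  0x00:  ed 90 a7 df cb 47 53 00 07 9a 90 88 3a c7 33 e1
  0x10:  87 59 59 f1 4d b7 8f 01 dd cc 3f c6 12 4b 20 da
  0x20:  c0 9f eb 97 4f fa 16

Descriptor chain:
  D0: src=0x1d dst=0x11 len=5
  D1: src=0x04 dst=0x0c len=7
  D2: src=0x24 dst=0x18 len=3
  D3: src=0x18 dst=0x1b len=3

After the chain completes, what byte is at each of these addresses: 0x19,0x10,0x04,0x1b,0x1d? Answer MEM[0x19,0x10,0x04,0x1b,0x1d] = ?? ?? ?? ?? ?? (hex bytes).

MEM[0x19,0x10,0x04,0x1b,0x1d] = fa 07 cb 4f 16

[0] 0x1d->0x11 len=5 : 4b 20 da c0 9f
[1] 0x04->0x0c len=7 : cb 47 53 00 07 9a 90
[2] 0x24->0x18 len=3 : 4f fa 16
[3] 0x18->0x1b len=3 : 4f fa 16
query mem[0x19]=0xfa, mem[0x10]=0x07, mem[0x04]=0xcb, mem[0x1b]=0x4f, mem[0x1d]=0x16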